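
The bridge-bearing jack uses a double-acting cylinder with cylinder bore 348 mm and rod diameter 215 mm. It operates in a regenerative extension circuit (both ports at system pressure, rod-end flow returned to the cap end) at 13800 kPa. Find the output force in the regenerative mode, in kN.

F ≈ 501 kN

With equal pressure on both faces, forces on the annular region cancel; the net push is pressure × rod cross-section.
Rod cross-section A_rod = π/4 × (215 mm)² = 36310 mm^2
F = P × A_rod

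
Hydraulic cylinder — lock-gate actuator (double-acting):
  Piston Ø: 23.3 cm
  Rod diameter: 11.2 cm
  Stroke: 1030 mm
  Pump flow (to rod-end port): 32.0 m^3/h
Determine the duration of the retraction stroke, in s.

t ≈ 3.80 s

Rod-side annular area A_ann = π/4 × (23.3² − 11.2²) = 327.9 cm^2
Swept volume V = A × L; t = V / Q = A·L / Q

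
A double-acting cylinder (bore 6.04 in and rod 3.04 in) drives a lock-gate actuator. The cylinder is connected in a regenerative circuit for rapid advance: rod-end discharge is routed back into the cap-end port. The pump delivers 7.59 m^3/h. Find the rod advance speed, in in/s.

v ≈ 17.7 in/s

In regeneration the rod-end outflow joins the pump flow into the cap end, so the net volume the pump must supply per unit advance equals the rod cross-section area.
Rod cross-section A_rod = π/4 × (3.04 in)² = 7.258 in^2
v = Q_pump / A_rod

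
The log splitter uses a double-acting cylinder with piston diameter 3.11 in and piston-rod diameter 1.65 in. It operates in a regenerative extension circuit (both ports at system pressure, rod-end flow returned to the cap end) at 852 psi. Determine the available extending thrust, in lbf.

With equal pressure on both faces, forces on the annular region cancel; the net push is pressure × rod cross-section.
Rod cross-section A_rod = π/4 × (1.65 in)² = 2.138 in^2
F = P × A_rod

F ≈ 1820 lbf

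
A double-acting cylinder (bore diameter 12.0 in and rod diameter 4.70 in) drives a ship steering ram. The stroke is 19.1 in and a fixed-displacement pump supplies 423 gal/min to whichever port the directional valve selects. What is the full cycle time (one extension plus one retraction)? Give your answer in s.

Cap-side area A_cap = π/4 × (12.0 in)² = 113.1 in^2
Rod-side annular area A_ann = π/4 × (12.0² − 4.70²) = 95.75 in^2
t_ext = A_cap·L/Q = 1.326 s
t_ret = A_ann·L/Q = 1.123 s
t_cycle = t_ext + t_ret

t ≈ 2.45 s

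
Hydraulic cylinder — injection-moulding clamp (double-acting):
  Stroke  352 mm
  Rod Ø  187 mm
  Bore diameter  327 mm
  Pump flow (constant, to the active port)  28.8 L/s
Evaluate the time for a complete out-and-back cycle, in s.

Cap-side area A_cap = π/4 × (327 mm)² = 83980 mm^2
Rod-side annular area A_ann = π/4 × (327² − 187²) = 56520 mm^2
t_ext = A_cap·L/Q = 1.026 s
t_ret = A_ann·L/Q = 0.6908 s
t_cycle = t_ext + t_ret

t ≈ 1.72 s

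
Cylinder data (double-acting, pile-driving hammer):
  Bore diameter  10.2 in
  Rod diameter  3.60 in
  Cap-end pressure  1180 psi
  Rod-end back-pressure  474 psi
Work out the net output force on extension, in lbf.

F ≈ 62500 lbf

Cap-side area A_cap = π/4 × (10.2 in)² = 81.71 in^2
Rod-side annular area A_ann = π/4 × (10.2² − 3.60²) = 71.53 in^2
Net thrust = P_cap·A_cap − P_rod·A_ann = 96420 lbf − 33910 lbf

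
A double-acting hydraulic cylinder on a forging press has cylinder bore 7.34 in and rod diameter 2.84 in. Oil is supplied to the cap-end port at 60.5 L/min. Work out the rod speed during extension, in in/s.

Cap-side area A_cap = π/4 × (7.34 in)² = 42.31 in^2
v = Q / A

v ≈ 1.45 in/s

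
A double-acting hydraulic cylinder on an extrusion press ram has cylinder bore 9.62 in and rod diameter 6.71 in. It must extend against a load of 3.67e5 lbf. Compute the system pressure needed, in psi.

P ≈ 5050 psi

Cap-side area A_cap = π/4 × (9.62 in)² = 72.68 in^2
P = F / A = 3.67e5 lbf / A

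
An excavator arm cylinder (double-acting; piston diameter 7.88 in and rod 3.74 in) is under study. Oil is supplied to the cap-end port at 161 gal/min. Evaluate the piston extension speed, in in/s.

Cap-side area A_cap = π/4 × (7.88 in)² = 48.77 in^2
v = Q / A

v ≈ 12.7 in/s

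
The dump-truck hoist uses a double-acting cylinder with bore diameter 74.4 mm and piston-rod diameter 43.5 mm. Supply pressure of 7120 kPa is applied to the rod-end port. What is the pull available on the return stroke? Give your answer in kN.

Rod-side annular area A_ann = π/4 × (74.4² − 43.5²) = 2861 mm^2
On retraction the pressure acts on the annular area (bore minus rod).
F = P × A_ann

F ≈ 20.4 kN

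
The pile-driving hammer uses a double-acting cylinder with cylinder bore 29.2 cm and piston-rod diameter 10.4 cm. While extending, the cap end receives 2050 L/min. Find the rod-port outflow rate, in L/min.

Cap-side area A_cap = π/4 × (29.2 cm)² = 669.7 cm^2
Rod-side annular area A_ann = π/4 × (29.2² − 10.4²) = 584.7 cm^2
Piston speed v = Q_in/A_cap; rod-end outflow Q_out = v × A_ann = Q_in × A_ann/A_cap.

Q_out ≈ 1790 L/min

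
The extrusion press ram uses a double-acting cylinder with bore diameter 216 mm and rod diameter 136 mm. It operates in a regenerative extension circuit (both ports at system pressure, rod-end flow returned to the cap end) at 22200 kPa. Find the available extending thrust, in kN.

With equal pressure on both faces, forces on the annular region cancel; the net push is pressure × rod cross-section.
Rod cross-section A_rod = π/4 × (136 mm)² = 14530 mm^2
F = P × A_rod

F ≈ 322 kN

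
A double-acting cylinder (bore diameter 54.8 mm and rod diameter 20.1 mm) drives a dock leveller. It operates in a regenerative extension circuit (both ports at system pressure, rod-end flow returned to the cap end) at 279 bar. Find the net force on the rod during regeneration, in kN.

With equal pressure on both faces, forces on the annular region cancel; the net push is pressure × rod cross-section.
Rod cross-section A_rod = π/4 × (20.1 mm)² = 317.3 mm^2
F = P × A_rod

F ≈ 8.85 kN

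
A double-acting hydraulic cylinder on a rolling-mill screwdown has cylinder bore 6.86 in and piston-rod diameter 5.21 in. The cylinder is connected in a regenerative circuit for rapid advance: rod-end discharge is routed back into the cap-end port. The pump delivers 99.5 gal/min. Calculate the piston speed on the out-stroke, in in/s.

In regeneration the rod-end outflow joins the pump flow into the cap end, so the net volume the pump must supply per unit advance equals the rod cross-section area.
Rod cross-section A_rod = π/4 × (5.21 in)² = 21.32 in^2
v = Q_pump / A_rod

v ≈ 18.0 in/s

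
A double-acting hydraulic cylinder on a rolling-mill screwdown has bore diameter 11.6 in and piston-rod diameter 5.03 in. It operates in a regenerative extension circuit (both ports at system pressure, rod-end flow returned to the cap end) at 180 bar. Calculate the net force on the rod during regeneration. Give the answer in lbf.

F ≈ 51900 lbf

With equal pressure on both faces, forces on the annular region cancel; the net push is pressure × rod cross-section.
Rod cross-section A_rod = π/4 × (5.03 in)² = 19.87 in^2
F = P × A_rod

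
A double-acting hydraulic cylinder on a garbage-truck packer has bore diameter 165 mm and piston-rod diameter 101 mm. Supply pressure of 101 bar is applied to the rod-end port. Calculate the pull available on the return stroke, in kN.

Rod-side annular area A_ann = π/4 × (165² − 101²) = 13370 mm^2
On retraction the pressure acts on the annular area (bore minus rod).
F = P × A_ann

F ≈ 135 kN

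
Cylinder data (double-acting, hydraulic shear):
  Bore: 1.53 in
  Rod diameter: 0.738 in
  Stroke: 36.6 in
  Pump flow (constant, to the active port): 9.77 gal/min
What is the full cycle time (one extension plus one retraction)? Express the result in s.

Cap-side area A_cap = π/4 × (1.53 in)² = 1.839 in^2
Rod-side annular area A_ann = π/4 × (1.53² − 0.738²) = 1.411 in^2
t_ext = A_cap·L/Q = 1.789 s
t_ret = A_ann·L/Q = 1.373 s
t_cycle = t_ext + t_ret

t ≈ 3.16 s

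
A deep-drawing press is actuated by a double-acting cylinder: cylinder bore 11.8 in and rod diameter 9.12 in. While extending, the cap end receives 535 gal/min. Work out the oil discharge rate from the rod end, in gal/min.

Cap-side area A_cap = π/4 × (11.8 in)² = 109.4 in^2
Rod-side annular area A_ann = π/4 × (11.8² − 9.12²) = 44.03 in^2
Piston speed v = Q_in/A_cap; rod-end outflow Q_out = v × A_ann = Q_in × A_ann/A_cap.

Q_out ≈ 215 gal/min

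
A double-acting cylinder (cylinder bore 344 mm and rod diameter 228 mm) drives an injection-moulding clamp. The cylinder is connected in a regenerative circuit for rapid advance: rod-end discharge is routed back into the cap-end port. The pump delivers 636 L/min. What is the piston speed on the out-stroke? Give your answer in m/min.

In regeneration the rod-end outflow joins the pump flow into the cap end, so the net volume the pump must supply per unit advance equals the rod cross-section area.
Rod cross-section A_rod = π/4 × (228 mm)² = 40830 mm^2
v = Q_pump / A_rod

v ≈ 15.6 m/min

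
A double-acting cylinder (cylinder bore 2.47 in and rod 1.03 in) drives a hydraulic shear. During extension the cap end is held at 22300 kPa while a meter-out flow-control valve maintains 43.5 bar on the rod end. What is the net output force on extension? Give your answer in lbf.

Cap-side area A_cap = π/4 × (2.47 in)² = 4.792 in^2
Rod-side annular area A_ann = π/4 × (2.47² − 1.03²) = 3.958 in^2
Net thrust = P_cap·A_cap − P_rod·A_ann = 15500 lbf − 2497 lbf

F ≈ 13000 lbf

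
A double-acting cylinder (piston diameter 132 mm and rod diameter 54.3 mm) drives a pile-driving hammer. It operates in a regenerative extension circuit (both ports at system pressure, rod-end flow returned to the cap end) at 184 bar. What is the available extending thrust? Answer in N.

With equal pressure on both faces, forces on the annular region cancel; the net push is pressure × rod cross-section.
Rod cross-section A_rod = π/4 × (54.3 mm)² = 2316 mm^2
F = P × A_rod

F ≈ 42600 N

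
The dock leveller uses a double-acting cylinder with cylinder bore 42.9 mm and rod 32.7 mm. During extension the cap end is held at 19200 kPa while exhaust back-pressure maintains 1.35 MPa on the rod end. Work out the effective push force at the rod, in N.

Cap-side area A_cap = π/4 × (42.9 mm)² = 1445 mm^2
Rod-side annular area A_ann = π/4 × (42.9² − 32.7²) = 605.6 mm^2
Net thrust = P_cap·A_cap − P_rod·A_ann = 27750 N − 817.6 N

F ≈ 26900 N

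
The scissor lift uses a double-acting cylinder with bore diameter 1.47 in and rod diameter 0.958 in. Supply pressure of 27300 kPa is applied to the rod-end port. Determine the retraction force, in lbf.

F ≈ 3870 lbf

Rod-side annular area A_ann = π/4 × (1.47² − 0.958²) = 0.9764 in^2
On retraction the pressure acts on the annular area (bore minus rod).
F = P × A_ann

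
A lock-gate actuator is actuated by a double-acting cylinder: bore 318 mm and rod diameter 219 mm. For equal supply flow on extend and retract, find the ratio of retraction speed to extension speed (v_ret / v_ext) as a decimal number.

Cap-side area A_cap = π/4 × (318 mm)² = 79420 mm^2
Rod-side annular area A_ann = π/4 × (318² − 219²) = 41750 mm^2
For equal Q, v ∝ 1/A, so v_ret/v_ext = A_cap/A_ann.

v_ret/v_ext ≈ 1.90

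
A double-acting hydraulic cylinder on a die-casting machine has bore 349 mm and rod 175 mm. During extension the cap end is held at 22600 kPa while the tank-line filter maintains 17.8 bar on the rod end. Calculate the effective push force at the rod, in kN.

Cap-side area A_cap = π/4 × (349 mm)² = 95660 mm^2
Rod-side annular area A_ann = π/4 × (349² − 175²) = 71610 mm^2
Net thrust = P_cap·A_cap − P_rod·A_ann = 2162 kN − 127.5 kN

F ≈ 2030 kN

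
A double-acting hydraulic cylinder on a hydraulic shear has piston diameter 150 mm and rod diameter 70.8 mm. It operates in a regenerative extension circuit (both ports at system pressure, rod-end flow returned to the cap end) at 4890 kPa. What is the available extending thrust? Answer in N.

With equal pressure on both faces, forces on the annular region cancel; the net push is pressure × rod cross-section.
Rod cross-section A_rod = π/4 × (70.8 mm)² = 3937 mm^2
F = P × A_rod

F ≈ 19300 N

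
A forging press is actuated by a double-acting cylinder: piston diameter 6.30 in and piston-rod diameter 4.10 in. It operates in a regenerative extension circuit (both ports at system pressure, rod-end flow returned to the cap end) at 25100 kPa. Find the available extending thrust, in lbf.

With equal pressure on both faces, forces on the annular region cancel; the net push is pressure × rod cross-section.
Rod cross-section A_rod = π/4 × (4.10 in)² = 13.20 in^2
F = P × A_rod

F ≈ 48100 lbf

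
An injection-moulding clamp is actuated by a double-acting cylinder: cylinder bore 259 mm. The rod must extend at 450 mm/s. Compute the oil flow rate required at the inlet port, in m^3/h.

Cap-side area A_cap = π/4 × (259 mm)² = 52690 mm^2
Q = A × v

Q ≈ 85.4 m^3/h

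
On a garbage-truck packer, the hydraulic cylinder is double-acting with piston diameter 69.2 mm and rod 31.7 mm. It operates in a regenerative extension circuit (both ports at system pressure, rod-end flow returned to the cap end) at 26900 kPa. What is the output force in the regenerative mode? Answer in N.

F ≈ 21200 N

With equal pressure on both faces, forces on the annular region cancel; the net push is pressure × rod cross-section.
Rod cross-section A_rod = π/4 × (31.7 mm)² = 789.2 mm^2
F = P × A_rod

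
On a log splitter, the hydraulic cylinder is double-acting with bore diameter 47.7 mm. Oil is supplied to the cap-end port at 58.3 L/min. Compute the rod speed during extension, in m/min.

Cap-side area A_cap = π/4 × (47.7 mm)² = 1787 mm^2
v = Q / A

v ≈ 32.6 m/min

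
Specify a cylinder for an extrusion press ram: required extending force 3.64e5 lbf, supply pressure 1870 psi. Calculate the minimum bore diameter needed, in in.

Extension force acts on the full piston face: F = P × (π/4)D².
D = √(4F / (πP)) = √(4 × 3.64e5 lbf / (π × 1870 psi))

D ≈ 15.7 in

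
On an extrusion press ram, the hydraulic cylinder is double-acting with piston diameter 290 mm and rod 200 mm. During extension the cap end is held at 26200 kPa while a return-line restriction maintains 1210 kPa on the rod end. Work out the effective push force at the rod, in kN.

Cap-side area A_cap = π/4 × (290 mm)² = 66050 mm^2
Rod-side annular area A_ann = π/4 × (290² − 200²) = 34640 mm^2
Net thrust = P_cap·A_cap − P_rod·A_ann = 1731 kN − 41.91 kN

F ≈ 1690 kN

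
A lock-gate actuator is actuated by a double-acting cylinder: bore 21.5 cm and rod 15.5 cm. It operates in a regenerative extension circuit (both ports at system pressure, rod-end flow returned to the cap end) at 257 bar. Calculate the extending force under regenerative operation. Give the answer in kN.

With equal pressure on both faces, forces on the annular region cancel; the net push is pressure × rod cross-section.
Rod cross-section A_rod = π/4 × (15.5 cm)² = 188.7 cm^2
F = P × A_rod

F ≈ 485 kN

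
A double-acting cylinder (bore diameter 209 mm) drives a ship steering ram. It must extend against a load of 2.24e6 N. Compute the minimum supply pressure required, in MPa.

Cap-side area A_cap = π/4 × (209 mm)² = 34310 mm^2
P = F / A = 2.24e6 N / A

P ≈ 65.3 MPa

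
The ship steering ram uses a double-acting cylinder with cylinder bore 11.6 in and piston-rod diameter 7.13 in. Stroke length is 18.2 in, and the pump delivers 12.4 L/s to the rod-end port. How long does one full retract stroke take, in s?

Rod-side annular area A_ann = π/4 × (11.6² − 7.13²) = 65.76 in^2
Swept volume V = A × L; t = V / Q = A·L / Q

t ≈ 1.58 s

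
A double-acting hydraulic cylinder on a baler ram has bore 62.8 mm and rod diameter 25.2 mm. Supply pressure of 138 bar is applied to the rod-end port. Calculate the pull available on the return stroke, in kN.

Rod-side annular area A_ann = π/4 × (62.8² − 25.2²) = 2599 mm^2
On retraction the pressure acts on the annular area (bore minus rod).
F = P × A_ann

F ≈ 35.9 kN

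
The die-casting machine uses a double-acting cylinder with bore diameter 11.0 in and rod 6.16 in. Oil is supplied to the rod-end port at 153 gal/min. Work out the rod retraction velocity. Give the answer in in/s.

Rod-side annular area A_ann = π/4 × (11.0² − 6.16²) = 65.23 in^2
Flow into the rod-end port fills the annular volume.
v = Q / A

v ≈ 9.03 in/s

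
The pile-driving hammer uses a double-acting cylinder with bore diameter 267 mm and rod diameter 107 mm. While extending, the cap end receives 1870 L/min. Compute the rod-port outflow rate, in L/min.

Cap-side area A_cap = π/4 × (267 mm)² = 55990 mm^2
Rod-side annular area A_ann = π/4 × (267² − 107²) = 47000 mm^2
Piston speed v = Q_in/A_cap; rod-end outflow Q_out = v × A_ann = Q_in × A_ann/A_cap.

Q_out ≈ 1570 L/min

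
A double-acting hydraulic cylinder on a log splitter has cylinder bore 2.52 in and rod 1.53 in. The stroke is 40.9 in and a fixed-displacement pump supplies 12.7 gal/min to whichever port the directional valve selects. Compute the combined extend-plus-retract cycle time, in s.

t ≈ 6.81 s

Cap-side area A_cap = π/4 × (2.52 in)² = 4.988 in^2
Rod-side annular area A_ann = π/4 × (2.52² − 1.53²) = 3.149 in^2
t_ext = A_cap·L/Q = 4.172 s
t_ret = A_ann·L/Q = 2.634 s
t_cycle = t_ext + t_ret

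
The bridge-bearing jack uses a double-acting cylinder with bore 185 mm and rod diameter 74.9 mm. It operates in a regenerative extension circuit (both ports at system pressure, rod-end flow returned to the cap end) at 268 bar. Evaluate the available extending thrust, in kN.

F ≈ 118 kN

With equal pressure on both faces, forces on the annular region cancel; the net push is pressure × rod cross-section.
Rod cross-section A_rod = π/4 × (74.9 mm)² = 4406 mm^2
F = P × A_rod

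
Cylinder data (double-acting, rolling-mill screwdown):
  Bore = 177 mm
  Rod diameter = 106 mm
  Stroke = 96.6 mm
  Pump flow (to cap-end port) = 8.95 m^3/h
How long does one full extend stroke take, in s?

Cap-side area A_cap = π/4 × (177 mm)² = 24610 mm^2
Swept volume V = A × L; t = V / Q = A·L / Q

t ≈ 0.956 s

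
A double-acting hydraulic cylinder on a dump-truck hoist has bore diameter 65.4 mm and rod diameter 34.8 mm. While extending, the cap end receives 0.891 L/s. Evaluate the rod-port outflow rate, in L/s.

Cap-side area A_cap = π/4 × (65.4 mm)² = 3359 mm^2
Rod-side annular area A_ann = π/4 × (65.4² − 34.8²) = 2408 mm^2
Piston speed v = Q_in/A_cap; rod-end outflow Q_out = v × A_ann = Q_in × A_ann/A_cap.

Q_out ≈ 0.639 L/s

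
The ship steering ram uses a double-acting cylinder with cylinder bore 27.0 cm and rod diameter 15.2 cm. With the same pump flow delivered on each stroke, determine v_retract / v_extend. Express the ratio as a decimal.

Cap-side area A_cap = π/4 × (27.0 cm)² = 572.6 cm^2
Rod-side annular area A_ann = π/4 × (27.0² − 15.2²) = 391.1 cm^2
For equal Q, v ∝ 1/A, so v_ret/v_ext = A_cap/A_ann.

v_ret/v_ext ≈ 1.46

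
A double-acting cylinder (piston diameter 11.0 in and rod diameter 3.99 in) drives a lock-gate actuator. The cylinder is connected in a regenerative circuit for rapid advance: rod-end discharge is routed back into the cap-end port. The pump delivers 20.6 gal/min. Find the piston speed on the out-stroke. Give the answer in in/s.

In regeneration the rod-end outflow joins the pump flow into the cap end, so the net volume the pump must supply per unit advance equals the rod cross-section area.
Rod cross-section A_rod = π/4 × (3.99 in)² = 12.50 in^2
v = Q_pump / A_rod

v ≈ 6.34 in/s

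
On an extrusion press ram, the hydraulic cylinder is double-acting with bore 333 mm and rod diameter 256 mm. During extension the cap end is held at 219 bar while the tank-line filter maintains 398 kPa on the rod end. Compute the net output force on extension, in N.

F ≈ 1.89e6 N

Cap-side area A_cap = π/4 × (333 mm)² = 87090 mm^2
Rod-side annular area A_ann = π/4 × (333² − 256²) = 35620 mm^2
Net thrust = P_cap·A_cap − P_rod·A_ann = 1.907e6 N − 14180 N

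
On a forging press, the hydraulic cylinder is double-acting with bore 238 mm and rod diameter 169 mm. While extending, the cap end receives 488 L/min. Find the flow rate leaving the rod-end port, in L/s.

Q_out ≈ 4.03 L/s

Cap-side area A_cap = π/4 × (238 mm)² = 44490 mm^2
Rod-side annular area A_ann = π/4 × (238² − 169²) = 22060 mm^2
Piston speed v = Q_in/A_cap; rod-end outflow Q_out = v × A_ann = Q_in × A_ann/A_cap.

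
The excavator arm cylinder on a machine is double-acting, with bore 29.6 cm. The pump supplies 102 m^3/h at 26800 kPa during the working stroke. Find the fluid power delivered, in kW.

Hydraulic power = P × Q

W ≈ 759 kW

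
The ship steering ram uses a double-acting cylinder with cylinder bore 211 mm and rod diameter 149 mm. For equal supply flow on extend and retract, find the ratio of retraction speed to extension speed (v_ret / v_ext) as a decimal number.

v_ret/v_ext ≈ 1.99

Cap-side area A_cap = π/4 × (211 mm)² = 34970 mm^2
Rod-side annular area A_ann = π/4 × (211² − 149²) = 17530 mm^2
For equal Q, v ∝ 1/A, so v_ret/v_ext = A_cap/A_ann.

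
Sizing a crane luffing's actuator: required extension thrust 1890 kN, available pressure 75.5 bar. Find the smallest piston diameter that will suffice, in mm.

Extension force acts on the full piston face: F = P × (π/4)D².
D = √(4F / (πP)) = √(4 × 1890 kN / (π × 75.5 bar))

D ≈ 565 mm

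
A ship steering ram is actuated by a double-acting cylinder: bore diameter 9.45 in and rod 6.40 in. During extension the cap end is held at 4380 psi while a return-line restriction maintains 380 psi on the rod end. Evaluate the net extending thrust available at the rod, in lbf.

F ≈ 2.93e5 lbf

Cap-side area A_cap = π/4 × (9.45 in)² = 70.14 in^2
Rod-side annular area A_ann = π/4 × (9.45² − 6.40²) = 37.97 in^2
Net thrust = P_cap·A_cap − P_rod·A_ann = 3.072e5 lbf − 14430 lbf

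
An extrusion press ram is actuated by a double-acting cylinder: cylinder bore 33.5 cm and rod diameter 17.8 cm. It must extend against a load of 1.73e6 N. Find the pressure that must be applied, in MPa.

Cap-side area A_cap = π/4 × (33.5 cm)² = 881.4 cm^2
P = F / A = 1.73e6 N / A

P ≈ 19.6 MPa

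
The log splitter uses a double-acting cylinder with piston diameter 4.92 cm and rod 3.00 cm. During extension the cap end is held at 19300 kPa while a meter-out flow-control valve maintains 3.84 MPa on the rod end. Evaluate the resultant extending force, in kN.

F ≈ 32.1 kN

Cap-side area A_cap = π/4 × (4.92 cm)² = 19.01 cm^2
Rod-side annular area A_ann = π/4 × (4.92² − 3.00²) = 11.94 cm^2
Net thrust = P_cap·A_cap − P_rod·A_ann = 36.69 kN − 4.586 kN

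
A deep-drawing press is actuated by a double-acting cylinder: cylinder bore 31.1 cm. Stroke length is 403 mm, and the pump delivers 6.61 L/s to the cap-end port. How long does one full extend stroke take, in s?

t ≈ 4.63 s

Cap-side area A_cap = π/4 × (31.1 cm)² = 759.6 cm^2
Swept volume V = A × L; t = V / Q = A·L / Q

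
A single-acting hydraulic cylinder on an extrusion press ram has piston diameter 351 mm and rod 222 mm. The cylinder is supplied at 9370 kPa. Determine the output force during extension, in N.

Cap-side area A_cap = π/4 × (351 mm)² = 96760 mm^2
F = P × A_cap = 9370 kPa × A_cap

F ≈ 9.07e5 N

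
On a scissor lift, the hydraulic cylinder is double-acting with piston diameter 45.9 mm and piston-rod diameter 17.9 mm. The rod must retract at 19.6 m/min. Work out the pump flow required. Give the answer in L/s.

Rod-side annular area A_ann = π/4 × (45.9² − 17.9²) = 1403 mm^2
Q = A × v

Q ≈ 0.458 L/s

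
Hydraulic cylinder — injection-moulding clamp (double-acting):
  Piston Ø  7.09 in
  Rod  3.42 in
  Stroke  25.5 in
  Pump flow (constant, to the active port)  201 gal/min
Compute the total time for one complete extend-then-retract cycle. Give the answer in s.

t ≈ 2.30 s

Cap-side area A_cap = π/4 × (7.09 in)² = 39.48 in^2
Rod-side annular area A_ann = π/4 × (7.09² − 3.42²) = 30.29 in^2
t_ext = A_cap·L/Q = 1.301 s
t_ret = A_ann·L/Q = 0.9983 s
t_cycle = t_ext + t_ret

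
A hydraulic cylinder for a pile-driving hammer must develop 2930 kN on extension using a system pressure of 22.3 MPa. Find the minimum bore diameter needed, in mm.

Extension force acts on the full piston face: F = P × (π/4)D².
D = √(4F / (πP)) = √(4 × 2930 kN / (π × 22.3 MPa))

D ≈ 409 mm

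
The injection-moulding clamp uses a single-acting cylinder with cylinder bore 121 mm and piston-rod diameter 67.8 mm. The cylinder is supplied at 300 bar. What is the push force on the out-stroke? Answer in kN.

F ≈ 345 kN

Cap-side area A_cap = π/4 × (121 mm)² = 11500 mm^2
F = P × A_cap = 300 bar × A_cap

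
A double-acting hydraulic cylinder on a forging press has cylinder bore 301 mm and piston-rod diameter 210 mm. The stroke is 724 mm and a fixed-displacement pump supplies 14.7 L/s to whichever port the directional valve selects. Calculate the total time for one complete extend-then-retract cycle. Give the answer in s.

Cap-side area A_cap = π/4 × (301 mm)² = 71160 mm^2
Rod-side annular area A_ann = π/4 × (301² − 210²) = 36520 mm^2
t_ext = A_cap·L/Q = 3.505 s
t_ret = A_ann·L/Q = 1.799 s
t_cycle = t_ext + t_ret

t ≈ 5.30 s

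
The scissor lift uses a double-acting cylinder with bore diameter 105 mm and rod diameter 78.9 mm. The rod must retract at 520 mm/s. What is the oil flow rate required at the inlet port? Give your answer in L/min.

Q ≈ 118 L/min

Rod-side annular area A_ann = π/4 × (105² − 78.9²) = 3770 mm^2
Q = A × v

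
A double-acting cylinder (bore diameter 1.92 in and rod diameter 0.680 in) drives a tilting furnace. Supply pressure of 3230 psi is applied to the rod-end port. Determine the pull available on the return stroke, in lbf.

F ≈ 8180 lbf

Rod-side annular area A_ann = π/4 × (1.92² − 0.680²) = 2.532 in^2
On retraction the pressure acts on the annular area (bore minus rod).
F = P × A_ann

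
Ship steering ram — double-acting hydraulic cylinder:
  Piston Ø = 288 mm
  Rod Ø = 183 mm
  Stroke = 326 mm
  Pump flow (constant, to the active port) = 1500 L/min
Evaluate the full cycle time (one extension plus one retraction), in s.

t ≈ 1.36 s

Cap-side area A_cap = π/4 × (288 mm)² = 65140 mm^2
Rod-side annular area A_ann = π/4 × (288² − 183²) = 38840 mm^2
t_ext = A_cap·L/Q = 0.8495 s
t_ret = A_ann·L/Q = 0.5065 s
t_cycle = t_ext + t_ret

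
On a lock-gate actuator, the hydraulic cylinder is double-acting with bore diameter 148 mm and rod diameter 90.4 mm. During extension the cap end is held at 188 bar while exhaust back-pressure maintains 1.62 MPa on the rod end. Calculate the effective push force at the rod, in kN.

F ≈ 306 kN

Cap-side area A_cap = π/4 × (148 mm)² = 17200 mm^2
Rod-side annular area A_ann = π/4 × (148² − 90.4²) = 10780 mm^2
Net thrust = P_cap·A_cap − P_rod·A_ann = 323.4 kN − 17.47 kN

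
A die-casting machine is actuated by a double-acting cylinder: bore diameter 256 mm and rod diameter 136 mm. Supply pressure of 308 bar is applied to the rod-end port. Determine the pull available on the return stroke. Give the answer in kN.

F ≈ 1140 kN

Rod-side annular area A_ann = π/4 × (256² − 136²) = 36950 mm^2
On retraction the pressure acts on the annular area (bore minus rod).
F = P × A_ann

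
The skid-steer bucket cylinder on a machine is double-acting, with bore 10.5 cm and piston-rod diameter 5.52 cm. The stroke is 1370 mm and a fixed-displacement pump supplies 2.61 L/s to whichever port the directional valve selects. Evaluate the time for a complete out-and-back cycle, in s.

Cap-side area A_cap = π/4 × (10.5 cm)² = 86.59 cm^2
Rod-side annular area A_ann = π/4 × (10.5² − 5.52²) = 62.66 cm^2
t_ext = A_cap·L/Q = 4.545 s
t_ret = A_ann·L/Q = 3.289 s
t_cycle = t_ext + t_ret

t ≈ 7.83 s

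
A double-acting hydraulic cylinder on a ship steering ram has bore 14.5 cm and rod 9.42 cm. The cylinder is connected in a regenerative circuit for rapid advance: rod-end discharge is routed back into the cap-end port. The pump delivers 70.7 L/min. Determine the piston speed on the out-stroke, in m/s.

v ≈ 0.169 m/s

In regeneration the rod-end outflow joins the pump flow into the cap end, so the net volume the pump must supply per unit advance equals the rod cross-section area.
Rod cross-section A_rod = π/4 × (9.42 cm)² = 69.69 cm^2
v = Q_pump / A_rod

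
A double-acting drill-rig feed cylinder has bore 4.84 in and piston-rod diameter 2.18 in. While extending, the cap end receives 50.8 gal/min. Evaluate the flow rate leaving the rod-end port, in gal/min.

Cap-side area A_cap = π/4 × (4.84 in)² = 18.40 in^2
Rod-side annular area A_ann = π/4 × (4.84² − 2.18²) = 14.67 in^2
Piston speed v = Q_in/A_cap; rod-end outflow Q_out = v × A_ann = Q_in × A_ann/A_cap.

Q_out ≈ 40.5 gal/min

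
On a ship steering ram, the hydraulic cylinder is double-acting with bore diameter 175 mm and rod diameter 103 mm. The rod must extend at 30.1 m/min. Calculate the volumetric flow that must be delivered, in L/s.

Cap-side area A_cap = π/4 × (175 mm)² = 24050 mm^2
Q = A × v

Q ≈ 12.1 L/s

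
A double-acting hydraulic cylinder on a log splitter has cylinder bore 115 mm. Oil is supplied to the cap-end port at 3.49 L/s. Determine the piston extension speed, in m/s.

v ≈ 0.336 m/s

Cap-side area A_cap = π/4 × (115 mm)² = 10390 mm^2
v = Q / A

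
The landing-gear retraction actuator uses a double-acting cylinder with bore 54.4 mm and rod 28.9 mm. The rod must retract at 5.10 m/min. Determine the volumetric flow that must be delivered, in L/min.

Rod-side annular area A_ann = π/4 × (54.4² − 28.9²) = 1668 mm^2
Q = A × v

Q ≈ 8.51 L/min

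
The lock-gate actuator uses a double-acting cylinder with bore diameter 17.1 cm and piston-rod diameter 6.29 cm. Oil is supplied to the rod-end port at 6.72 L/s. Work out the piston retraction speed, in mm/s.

Rod-side annular area A_ann = π/4 × (17.1² − 6.29²) = 198.6 cm^2
Flow into the rod-end port fills the annular volume.
v = Q / A

v ≈ 338 mm/s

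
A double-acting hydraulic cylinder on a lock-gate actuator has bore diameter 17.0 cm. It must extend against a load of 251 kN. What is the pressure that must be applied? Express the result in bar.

Cap-side area A_cap = π/4 × (17.0 cm)² = 227.0 cm^2
P = F / A = 251 kN / A

P ≈ 111 bar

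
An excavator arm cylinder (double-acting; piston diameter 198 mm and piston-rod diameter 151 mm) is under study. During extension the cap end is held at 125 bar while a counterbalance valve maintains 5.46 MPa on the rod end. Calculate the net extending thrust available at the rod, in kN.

F ≈ 315 kN

Cap-side area A_cap = π/4 × (198 mm)² = 30790 mm^2
Rod-side annular area A_ann = π/4 × (198² − 151²) = 12880 mm^2
Net thrust = P_cap·A_cap − P_rod·A_ann = 384.9 kN − 70.34 kN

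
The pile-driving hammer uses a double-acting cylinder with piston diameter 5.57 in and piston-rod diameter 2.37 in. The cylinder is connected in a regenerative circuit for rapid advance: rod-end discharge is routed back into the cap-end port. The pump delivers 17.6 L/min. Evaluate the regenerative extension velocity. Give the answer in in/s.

v ≈ 4.06 in/s

In regeneration the rod-end outflow joins the pump flow into the cap end, so the net volume the pump must supply per unit advance equals the rod cross-section area.
Rod cross-section A_rod = π/4 × (2.37 in)² = 4.412 in^2
v = Q_pump / A_rod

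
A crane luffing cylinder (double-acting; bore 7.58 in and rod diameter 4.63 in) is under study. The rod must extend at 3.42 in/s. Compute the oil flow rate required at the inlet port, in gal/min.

Q ≈ 40.1 gal/min

Cap-side area A_cap = π/4 × (7.58 in)² = 45.13 in^2
Q = A × v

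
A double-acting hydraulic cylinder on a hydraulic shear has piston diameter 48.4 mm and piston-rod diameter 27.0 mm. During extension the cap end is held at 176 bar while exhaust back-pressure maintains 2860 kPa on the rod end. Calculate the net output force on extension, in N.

Cap-side area A_cap = π/4 × (48.4 mm)² = 1840 mm^2
Rod-side annular area A_ann = π/4 × (48.4² − 27.0²) = 1267 mm^2
Net thrust = P_cap·A_cap − P_rod·A_ann = 32380 N − 3624 N

F ≈ 28800 N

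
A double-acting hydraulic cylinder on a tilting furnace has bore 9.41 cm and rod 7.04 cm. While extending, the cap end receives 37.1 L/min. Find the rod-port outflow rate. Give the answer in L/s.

Q_out ≈ 0.272 L/s

Cap-side area A_cap = π/4 × (9.41 cm)² = 69.55 cm^2
Rod-side annular area A_ann = π/4 × (9.41² − 7.04²) = 30.62 cm^2
Piston speed v = Q_in/A_cap; rod-end outflow Q_out = v × A_ann = Q_in × A_ann/A_cap.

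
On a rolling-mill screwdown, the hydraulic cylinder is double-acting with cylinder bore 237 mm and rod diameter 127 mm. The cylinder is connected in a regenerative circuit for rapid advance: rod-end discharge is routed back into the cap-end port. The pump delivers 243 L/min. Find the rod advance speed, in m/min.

In regeneration the rod-end outflow joins the pump flow into the cap end, so the net volume the pump must supply per unit advance equals the rod cross-section area.
Rod cross-section A_rod = π/4 × (127 mm)² = 12670 mm^2
v = Q_pump / A_rod

v ≈ 19.2 m/min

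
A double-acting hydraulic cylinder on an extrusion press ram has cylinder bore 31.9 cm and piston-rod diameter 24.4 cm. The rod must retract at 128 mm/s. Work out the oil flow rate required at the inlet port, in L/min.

Q ≈ 255 L/min

Rod-side annular area A_ann = π/4 × (31.9² − 24.4²) = 331.6 cm^2
Q = A × v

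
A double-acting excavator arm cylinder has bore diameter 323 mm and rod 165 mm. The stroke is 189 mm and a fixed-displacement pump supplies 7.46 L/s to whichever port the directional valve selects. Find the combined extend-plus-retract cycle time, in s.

Cap-side area A_cap = π/4 × (323 mm)² = 81940 mm^2
Rod-side annular area A_ann = π/4 × (323² − 165²) = 60560 mm^2
t_ext = A_cap·L/Q = 2.076 s
t_ret = A_ann·L/Q = 1.534 s
t_cycle = t_ext + t_ret

t ≈ 3.61 s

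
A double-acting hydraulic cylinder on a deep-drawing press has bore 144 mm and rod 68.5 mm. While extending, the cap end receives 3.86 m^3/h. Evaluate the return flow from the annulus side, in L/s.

Q_out ≈ 0.830 L/s

Cap-side area A_cap = π/4 × (144 mm)² = 16290 mm^2
Rod-side annular area A_ann = π/4 × (144² − 68.5²) = 12600 mm^2
Piston speed v = Q_in/A_cap; rod-end outflow Q_out = v × A_ann = Q_in × A_ann/A_cap.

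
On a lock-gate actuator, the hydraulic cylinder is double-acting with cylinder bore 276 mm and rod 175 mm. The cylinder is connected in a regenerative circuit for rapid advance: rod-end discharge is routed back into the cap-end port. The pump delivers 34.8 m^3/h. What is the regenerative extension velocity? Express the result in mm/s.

v ≈ 402 mm/s

In regeneration the rod-end outflow joins the pump flow into the cap end, so the net volume the pump must supply per unit advance equals the rod cross-section area.
Rod cross-section A_rod = π/4 × (175 mm)² = 24050 mm^2
v = Q_pump / A_rod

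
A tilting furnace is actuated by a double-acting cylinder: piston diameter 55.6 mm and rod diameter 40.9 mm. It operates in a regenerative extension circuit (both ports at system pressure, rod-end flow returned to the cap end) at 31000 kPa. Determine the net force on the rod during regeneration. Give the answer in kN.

F ≈ 40.7 kN

With equal pressure on both faces, forces on the annular region cancel; the net push is pressure × rod cross-section.
Rod cross-section A_rod = π/4 × (40.9 mm)² = 1314 mm^2
F = P × A_rod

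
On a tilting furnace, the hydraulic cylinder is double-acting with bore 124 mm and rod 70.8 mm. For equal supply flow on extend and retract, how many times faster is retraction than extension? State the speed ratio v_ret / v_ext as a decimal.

v_ret/v_ext ≈ 1.48

Cap-side area A_cap = π/4 × (124 mm)² = 12080 mm^2
Rod-side annular area A_ann = π/4 × (124² − 70.8²) = 8139 mm^2
For equal Q, v ∝ 1/A, so v_ret/v_ext = A_cap/A_ann.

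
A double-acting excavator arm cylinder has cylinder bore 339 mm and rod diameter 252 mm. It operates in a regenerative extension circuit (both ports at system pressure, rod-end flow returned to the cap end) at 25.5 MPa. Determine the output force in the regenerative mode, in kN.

F ≈ 1270 kN

With equal pressure on both faces, forces on the annular region cancel; the net push is pressure × rod cross-section.
Rod cross-section A_rod = π/4 × (252 mm)² = 49880 mm^2
F = P × A_rod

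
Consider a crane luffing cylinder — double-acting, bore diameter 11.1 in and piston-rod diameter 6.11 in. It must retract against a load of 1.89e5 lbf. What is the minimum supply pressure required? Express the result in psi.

Rod-side annular area A_ann = π/4 × (11.1² − 6.11²) = 67.45 in^2
Retraction: pressure acts on the annular area.
P = F / A = 1.89e5 lbf / A

P ≈ 2800 psi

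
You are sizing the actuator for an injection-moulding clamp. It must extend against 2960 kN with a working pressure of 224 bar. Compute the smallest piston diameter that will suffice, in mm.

Extension force acts on the full piston face: F = P × (π/4)D².
D = √(4F / (πP)) = √(4 × 2960 kN / (π × 224 bar))

D ≈ 410 mm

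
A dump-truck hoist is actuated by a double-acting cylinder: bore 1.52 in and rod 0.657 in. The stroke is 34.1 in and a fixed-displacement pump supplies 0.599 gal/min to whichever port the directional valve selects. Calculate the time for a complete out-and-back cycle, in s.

Cap-side area A_cap = π/4 × (1.52 in)² = 1.815 in^2
Rod-side annular area A_ann = π/4 × (1.52² − 0.657²) = 1.476 in^2
t_ext = A_cap·L/Q = 26.83 s
t_ret = A_ann·L/Q = 21.82 s
t_cycle = t_ext + t_ret

t ≈ 48.6 s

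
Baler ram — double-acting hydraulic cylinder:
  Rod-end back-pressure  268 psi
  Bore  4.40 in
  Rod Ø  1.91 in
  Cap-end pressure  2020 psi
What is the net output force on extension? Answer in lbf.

F ≈ 27400 lbf

Cap-side area A_cap = π/4 × (4.40 in)² = 15.21 in^2
Rod-side annular area A_ann = π/4 × (4.40² − 1.91²) = 12.34 in^2
Net thrust = P_cap·A_cap − P_rod·A_ann = 30710 lbf − 3307 lbf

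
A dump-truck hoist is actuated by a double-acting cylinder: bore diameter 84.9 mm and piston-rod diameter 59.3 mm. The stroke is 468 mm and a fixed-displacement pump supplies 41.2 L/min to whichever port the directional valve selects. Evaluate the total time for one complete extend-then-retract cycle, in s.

t ≈ 5.83 s

Cap-side area A_cap = π/4 × (84.9 mm)² = 5661 mm^2
Rod-side annular area A_ann = π/4 × (84.9² − 59.3²) = 2899 mm^2
t_ext = A_cap·L/Q = 3.858 s
t_ret = A_ann·L/Q = 1.976 s
t_cycle = t_ext + t_ret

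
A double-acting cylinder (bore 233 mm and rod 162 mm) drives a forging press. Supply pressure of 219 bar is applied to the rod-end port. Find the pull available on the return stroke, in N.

F ≈ 4.82e5 N

Rod-side annular area A_ann = π/4 × (233² − 162²) = 22030 mm^2
On retraction the pressure acts on the annular area (bore minus rod).
F = P × A_ann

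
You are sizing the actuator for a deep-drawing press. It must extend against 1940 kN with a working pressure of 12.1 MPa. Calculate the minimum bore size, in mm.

Extension force acts on the full piston face: F = P × (π/4)D².
D = √(4F / (πP)) = √(4 × 1940 kN / (π × 12.1 MPa))

D ≈ 452 mm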